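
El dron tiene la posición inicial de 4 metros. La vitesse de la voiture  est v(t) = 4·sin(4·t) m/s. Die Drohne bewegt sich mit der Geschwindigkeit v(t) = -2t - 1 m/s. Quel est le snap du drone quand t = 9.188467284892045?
Nous devons dériver notre équation de la vitesse v(t) = -2·t - 1 3 fois. La dérivée de la vitesse donne l'accélération: a(t) = -2. La dérivée de l'accélération donne le jerk: j(t) = 0. La dérivée du jerk donne le snap: s(t) = 0. De l'équation du snap s(t) = 0, nous substituons t = 9.188467284892045 pour obtenir s = 0.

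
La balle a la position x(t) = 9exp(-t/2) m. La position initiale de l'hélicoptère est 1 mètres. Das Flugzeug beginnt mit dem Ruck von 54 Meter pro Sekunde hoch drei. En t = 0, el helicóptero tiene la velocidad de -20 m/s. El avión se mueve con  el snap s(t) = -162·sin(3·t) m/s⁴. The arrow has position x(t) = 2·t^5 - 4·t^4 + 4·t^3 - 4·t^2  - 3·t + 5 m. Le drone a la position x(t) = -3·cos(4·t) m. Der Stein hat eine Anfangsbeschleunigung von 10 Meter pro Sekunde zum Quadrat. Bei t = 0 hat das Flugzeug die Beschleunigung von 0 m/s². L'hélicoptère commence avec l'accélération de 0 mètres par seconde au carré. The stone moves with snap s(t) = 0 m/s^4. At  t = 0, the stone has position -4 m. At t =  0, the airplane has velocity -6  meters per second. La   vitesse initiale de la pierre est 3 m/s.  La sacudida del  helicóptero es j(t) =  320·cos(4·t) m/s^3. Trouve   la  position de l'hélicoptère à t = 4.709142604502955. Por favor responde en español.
Debemos encontrar la antiderivada de nuestra ecuación de la sacudida j(t) = 320·cos(4·t) 3 veces. La integral de la sacudida, con a(0) = 0, da la aceleración: a(t) = 80·sin(4·t). Tomando ∫a(t)dt y aplicando v(0) = -20, encontramos v(t) = -20·cos(4·t). Tomando ∫v(t)dt y aplicando x(0) = 1, encontramos x(t) = 1 - 5·sin(4·t). De la ecuación de la posición x(t) = 1 - 5·sin(4·t), sustituimos t = 4.709142604502955 para obtener x = 1.06492569293468.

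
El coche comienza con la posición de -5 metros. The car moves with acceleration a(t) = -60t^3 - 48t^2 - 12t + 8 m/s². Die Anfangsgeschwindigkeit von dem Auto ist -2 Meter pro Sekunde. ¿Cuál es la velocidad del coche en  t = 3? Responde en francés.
Pour résoudre ceci, nous devons prendre 1 primitive de notre équation de l'accélération a(t) = -60·t^3 - 48·t^2 - 12·t + 8. En prenant ∫a(t)dt et en appliquant v(0) = -2, nous trouvons v(t) = -15·t^4 - 16·t^3 - 6·t^2 + 8·t - 2. Nous avons la vitesse v(t) = -15·t^4 - 16·t^3 - 6·t^2 + 8·t - 2. En substituant t = 3: v(3) = -1679.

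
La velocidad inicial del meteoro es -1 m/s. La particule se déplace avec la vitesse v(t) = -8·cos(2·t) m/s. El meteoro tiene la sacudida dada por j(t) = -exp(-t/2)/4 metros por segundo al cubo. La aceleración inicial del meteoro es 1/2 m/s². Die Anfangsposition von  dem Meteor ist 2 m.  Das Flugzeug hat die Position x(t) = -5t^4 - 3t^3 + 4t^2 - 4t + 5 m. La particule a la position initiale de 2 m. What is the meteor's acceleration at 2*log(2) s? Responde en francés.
En partant du jerk j(t) = -exp(-t/2)/4, nous prenons 1 primitive. L'intégrale du jerk est l'accélération. En utilisant a(0) = 1/2, nous obtenons a(t) = exp(-t/2)/2. De l'équation de l'accélération a(t) = exp(-t/2)/2, nous substituons t = 2*log(2) pour obtenir a = 1/4.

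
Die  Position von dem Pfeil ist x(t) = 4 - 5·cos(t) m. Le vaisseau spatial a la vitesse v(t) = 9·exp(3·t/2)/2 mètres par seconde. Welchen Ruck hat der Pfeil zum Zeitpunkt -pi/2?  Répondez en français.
Nous devons dériver notre équation de la position x(t) = 4 - 5·cos(t) 3 fois. La dérivée de la position donne la vitesse: v(t) = 5·sin(t). La dérivée de la vitesse donne l'accélération: a(t) = 5·cos(t). En prenant d/dt de a(t), nous trouvons j(t) = -5·sin(t). Nous avons le jerk j(t) = -5·sin(t). En substituant t = -pi/2: j(-pi/2) = 5.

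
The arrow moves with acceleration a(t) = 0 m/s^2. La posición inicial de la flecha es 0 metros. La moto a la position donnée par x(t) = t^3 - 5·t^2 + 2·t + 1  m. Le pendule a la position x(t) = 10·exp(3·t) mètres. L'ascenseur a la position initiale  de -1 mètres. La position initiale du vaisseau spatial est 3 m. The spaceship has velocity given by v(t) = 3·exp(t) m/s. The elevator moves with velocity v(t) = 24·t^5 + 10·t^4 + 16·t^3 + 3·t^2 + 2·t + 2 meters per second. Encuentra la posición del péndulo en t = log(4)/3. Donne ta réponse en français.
Nous avons la position x(t) = 10·exp(3·t). En substituant t = log(4)/3: x(log(4)/3) = 40.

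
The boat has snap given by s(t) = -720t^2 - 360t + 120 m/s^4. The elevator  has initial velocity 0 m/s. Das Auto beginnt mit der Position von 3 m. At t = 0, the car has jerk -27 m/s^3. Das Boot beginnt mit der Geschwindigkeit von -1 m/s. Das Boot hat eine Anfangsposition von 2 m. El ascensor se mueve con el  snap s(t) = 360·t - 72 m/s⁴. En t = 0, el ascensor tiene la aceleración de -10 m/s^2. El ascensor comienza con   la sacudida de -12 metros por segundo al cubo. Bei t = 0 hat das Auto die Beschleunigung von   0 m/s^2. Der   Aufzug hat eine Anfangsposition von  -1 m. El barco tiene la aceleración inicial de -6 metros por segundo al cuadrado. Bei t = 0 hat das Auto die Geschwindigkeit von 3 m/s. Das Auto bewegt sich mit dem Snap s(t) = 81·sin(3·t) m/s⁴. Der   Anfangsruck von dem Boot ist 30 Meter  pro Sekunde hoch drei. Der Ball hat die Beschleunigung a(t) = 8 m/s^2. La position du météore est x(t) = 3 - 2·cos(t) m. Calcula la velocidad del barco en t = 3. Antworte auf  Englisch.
To solve this, we need to take 3 integrals of our snap equation s(t) = -720·t^2 - 360·t + 120. The antiderivative of snap, with j(0) = 30, gives jerk: j(t) = -240·t^3 - 180·t^2 + 120·t + 30. The antiderivative of jerk is acceleration. Using a(0) = -6, we get a(t) = -60·t^4 - 60·t^3 + 60·t^2 + 30·t - 6. Taking ∫a(t)dt and applying v(0) = -1, we find v(t) = -12·t^5 - 15·t^4 + 20·t^3 + 15·t^2 - 6·t - 1. Using v(t) = -12·t^5 - 15·t^4 + 20·t^3 + 15·t^2 - 6·t - 1 and substituting t = 3, we find v = -3475.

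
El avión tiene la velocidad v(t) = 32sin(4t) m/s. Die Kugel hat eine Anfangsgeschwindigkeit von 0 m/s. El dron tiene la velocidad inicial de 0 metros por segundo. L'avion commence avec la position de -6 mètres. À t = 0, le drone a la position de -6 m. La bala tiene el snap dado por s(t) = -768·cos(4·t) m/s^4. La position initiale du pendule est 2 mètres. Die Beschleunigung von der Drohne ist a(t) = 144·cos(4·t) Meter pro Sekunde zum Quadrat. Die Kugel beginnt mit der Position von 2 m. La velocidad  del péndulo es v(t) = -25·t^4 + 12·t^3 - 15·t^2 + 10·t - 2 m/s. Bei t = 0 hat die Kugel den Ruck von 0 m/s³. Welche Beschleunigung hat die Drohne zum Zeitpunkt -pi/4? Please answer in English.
We have acceleration a(t) = 144·cos(4·t). Substituting t = -pi/4: a(-pi/4) = -144.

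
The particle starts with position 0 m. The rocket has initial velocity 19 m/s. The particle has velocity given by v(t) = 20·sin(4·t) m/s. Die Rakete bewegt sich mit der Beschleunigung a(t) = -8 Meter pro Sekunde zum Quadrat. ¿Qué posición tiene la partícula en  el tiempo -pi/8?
Para resolver esto, necesitamos tomar 1 antiderivada de nuestra ecuación de la velocidad v(t) = 20·sin(4·t). La integral de la velocidad, con x(0) = 0, da la posición: x(t) = 5 - 5·cos(4·t). Tenemos la posición x(t) = 5 - 5·cos(4·t). Sustituyendo t = -pi/8: x(-pi/8) = 5.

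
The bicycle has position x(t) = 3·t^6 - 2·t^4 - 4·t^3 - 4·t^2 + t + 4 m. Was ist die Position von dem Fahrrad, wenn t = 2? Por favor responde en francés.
De l'équation de la position x(t) = 3·t^6 - 2·t^4 - 4·t^3 - 4·t^2 + t + 4, nous substituons t = 2 pour obtenir x = 118.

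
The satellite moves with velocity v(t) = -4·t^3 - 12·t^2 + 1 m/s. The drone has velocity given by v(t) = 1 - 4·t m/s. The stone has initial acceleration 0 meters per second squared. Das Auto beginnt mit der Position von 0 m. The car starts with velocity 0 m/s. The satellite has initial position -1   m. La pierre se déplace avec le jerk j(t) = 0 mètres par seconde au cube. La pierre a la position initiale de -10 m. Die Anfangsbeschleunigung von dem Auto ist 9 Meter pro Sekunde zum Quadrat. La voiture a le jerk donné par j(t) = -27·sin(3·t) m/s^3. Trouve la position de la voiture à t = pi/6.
Pour résoudre ceci, nous devons prendre 3 primitives de notre équation du jerk j(t) = -27·sin(3·t). L'intégrale du jerk, avec a(0) = 9, donne l'accélération: a(t) = 9·cos(3·t). La primitive de l'accélération, avec v(0) = 0, donne la vitesse: v(t) = 3·sin(3·t). La primitive de la vitesse est la position. En utilisant x(0) = 0, nous obtenons x(t) = 1 - cos(3·t). En utilisant x(t) = 1 - cos(3·t) et en substituant t = pi/6, nous trouvons x = 1.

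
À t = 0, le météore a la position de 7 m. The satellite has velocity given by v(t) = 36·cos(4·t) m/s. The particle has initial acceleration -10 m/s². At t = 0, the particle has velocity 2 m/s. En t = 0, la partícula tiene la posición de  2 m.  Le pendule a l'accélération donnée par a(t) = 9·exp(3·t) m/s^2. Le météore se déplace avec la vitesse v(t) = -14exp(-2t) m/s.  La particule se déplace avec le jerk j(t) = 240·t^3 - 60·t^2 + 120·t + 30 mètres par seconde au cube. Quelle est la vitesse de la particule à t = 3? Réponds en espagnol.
Para resolver esto, necesitamos tomar 2 integrales de nuestra ecuación de la sacudida j(t) = 240·t^3 - 60·t^2 + 120·t + 30. Integrando la sacudida y usando la condición inicial a(0) = -10, obtenemos a(t) = 60·t^4 - 20·t^3 + 60·t^2 + 30·t - 10. Tomando ∫a(t)dt y aplicando v(0) = 2, encontramos v(t) = 12·t^5 - 5·t^4 + 20·t^3 + 15·t^2 - 10·t + 2. De la ecuación de la velocidad v(t) = 12·t^5 - 5·t^4 + 20·t^3 + 15·t^2 - 10·t + 2, sustituimos t = 3 para obtener v = 3158.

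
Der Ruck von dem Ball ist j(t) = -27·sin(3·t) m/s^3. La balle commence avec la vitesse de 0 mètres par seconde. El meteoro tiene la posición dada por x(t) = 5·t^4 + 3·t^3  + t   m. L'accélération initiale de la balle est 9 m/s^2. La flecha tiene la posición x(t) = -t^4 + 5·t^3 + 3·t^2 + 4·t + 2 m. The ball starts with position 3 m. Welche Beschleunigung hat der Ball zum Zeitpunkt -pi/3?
Um dies zu lösen, müssen wir 1 Integral unserer Gleichung für den Ruck j(t) = -27·sin(3·t) finden. Mit ∫j(t)dt und Anwendung von a(0) = 9, finden wir a(t) = 9·cos(3·t). Aus der Gleichung für die Beschleunigung a(t) = 9·cos(3·t), setzen wir t = -pi/3 ein und erhalten a = -9.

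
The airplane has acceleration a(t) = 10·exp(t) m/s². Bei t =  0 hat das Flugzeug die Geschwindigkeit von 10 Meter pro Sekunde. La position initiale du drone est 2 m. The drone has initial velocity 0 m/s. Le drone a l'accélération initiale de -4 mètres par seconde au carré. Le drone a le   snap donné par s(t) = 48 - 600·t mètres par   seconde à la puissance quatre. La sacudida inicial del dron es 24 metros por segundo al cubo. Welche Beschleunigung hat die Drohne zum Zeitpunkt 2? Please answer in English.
To solve this, we need to take 2 integrals of our snap equation s(t) = 48 - 600·t. Taking ∫s(t)dt and applying j(0) = 24, we find j(t) = -300·t^2 + 48·t + 24. The antiderivative of jerk, with a(0) = -4, gives acceleration: a(t) = -100·t^3 + 24·t^2 + 24·t - 4. We have acceleration a(t) = -100·t^3 + 24·t^2 + 24·t - 4. Substituting t = 2: a(2) = -660.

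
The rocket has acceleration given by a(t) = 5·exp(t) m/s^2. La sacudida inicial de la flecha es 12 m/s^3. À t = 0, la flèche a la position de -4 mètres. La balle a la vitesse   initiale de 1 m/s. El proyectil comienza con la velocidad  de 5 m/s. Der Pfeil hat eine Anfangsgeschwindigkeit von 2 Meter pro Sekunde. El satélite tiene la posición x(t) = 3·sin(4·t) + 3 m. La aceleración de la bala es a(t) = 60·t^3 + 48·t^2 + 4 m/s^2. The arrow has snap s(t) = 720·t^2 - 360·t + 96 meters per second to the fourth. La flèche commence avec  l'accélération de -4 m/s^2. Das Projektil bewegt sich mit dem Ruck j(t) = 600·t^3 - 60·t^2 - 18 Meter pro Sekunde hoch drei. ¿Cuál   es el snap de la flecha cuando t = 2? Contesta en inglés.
From the given snap equation s(t) = 720·t^2 - 360·t + 96, we substitute t = 2 to get s = 2256.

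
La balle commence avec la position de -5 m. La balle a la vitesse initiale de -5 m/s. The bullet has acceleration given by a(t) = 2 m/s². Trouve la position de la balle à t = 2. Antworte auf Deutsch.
Wir müssen das Integral unserer Gleichung für die Beschleunigung a(t) = 2 2-mal finden. Mit ∫a(t)dt und Anwendung von v(0) = -5, finden wir v(t) = 2·t - 5. Das Integral von der Geschwindigkeit, mit x(0) = -5, ergibt die Position: x(t) = t^2 - 5·t - 5. Aus der Gleichung für die Position x(t) = t^2 - 5·t - 5, setzen wir t = 2 ein und erhalten x = -11.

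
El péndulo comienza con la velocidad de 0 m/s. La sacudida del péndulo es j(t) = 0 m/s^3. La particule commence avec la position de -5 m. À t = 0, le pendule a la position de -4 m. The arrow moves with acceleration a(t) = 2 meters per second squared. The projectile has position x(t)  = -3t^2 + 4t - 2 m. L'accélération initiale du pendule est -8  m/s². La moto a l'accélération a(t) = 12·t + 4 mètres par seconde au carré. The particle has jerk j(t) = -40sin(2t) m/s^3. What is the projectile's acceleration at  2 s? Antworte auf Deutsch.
Um dies zu lösen, müssen wir 2 Ableitungen unserer Gleichung für die Position x(t) = -3·t^2 + 4·t - 2 nehmen. Durch Ableiten von der Position erhalten wir die Geschwindigkeit: v(t) = 4 - 6·t. Mit d/dt von v(t) finden wir a(t) = -6. Aus der Gleichung für die Beschleunigung a(t) = -6, setzen wir t = 2 ein und erhalten a = -6.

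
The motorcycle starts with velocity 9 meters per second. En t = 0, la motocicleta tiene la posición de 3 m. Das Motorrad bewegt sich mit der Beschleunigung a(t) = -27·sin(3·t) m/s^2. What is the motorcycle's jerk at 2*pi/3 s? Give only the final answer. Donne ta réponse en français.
À t = 2*pi/3, j = -81.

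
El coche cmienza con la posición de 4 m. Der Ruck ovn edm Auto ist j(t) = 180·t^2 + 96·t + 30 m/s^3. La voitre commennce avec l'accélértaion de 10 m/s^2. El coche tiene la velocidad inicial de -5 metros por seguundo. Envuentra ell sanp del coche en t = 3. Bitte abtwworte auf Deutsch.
Um dies zu lösen, müssen wir 1 Ableitung unserer Gleichung für den Ruck j(t) = 180·t^2 + 96·t + 30 nehmen. Mit d/dt von j(t) finden wir s(t) = 360·t + 96. Aus der Gleichung für den Snap s(t) = 360·t + 96, setzen wir t = 3 ein und erhalten s = 1176.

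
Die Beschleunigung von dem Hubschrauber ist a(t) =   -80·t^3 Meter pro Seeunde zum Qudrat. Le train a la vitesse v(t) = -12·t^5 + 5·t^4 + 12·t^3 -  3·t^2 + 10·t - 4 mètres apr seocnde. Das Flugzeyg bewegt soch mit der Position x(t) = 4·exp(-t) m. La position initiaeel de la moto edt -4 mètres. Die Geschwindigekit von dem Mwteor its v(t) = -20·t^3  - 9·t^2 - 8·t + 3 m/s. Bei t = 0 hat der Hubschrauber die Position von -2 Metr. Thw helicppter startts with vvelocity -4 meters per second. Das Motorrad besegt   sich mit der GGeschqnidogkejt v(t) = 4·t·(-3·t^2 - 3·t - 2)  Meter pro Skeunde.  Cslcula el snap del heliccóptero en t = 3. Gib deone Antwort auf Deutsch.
Wir müssen unsere Gleichung für die Beschleunigung a(t) = -80·t^3 2-mal ableiten. Durch Ableiten von der Beschleunigung erhalten wir den Ruck: j(t) = -240·t^2. Durch Ableiten von dem Ruck erhalten wir den Snap: s(t) = -480·t. Wir haben den Snap s(t) = -480·t. Durch Einsetzen von t = 3: s(3) = -1440.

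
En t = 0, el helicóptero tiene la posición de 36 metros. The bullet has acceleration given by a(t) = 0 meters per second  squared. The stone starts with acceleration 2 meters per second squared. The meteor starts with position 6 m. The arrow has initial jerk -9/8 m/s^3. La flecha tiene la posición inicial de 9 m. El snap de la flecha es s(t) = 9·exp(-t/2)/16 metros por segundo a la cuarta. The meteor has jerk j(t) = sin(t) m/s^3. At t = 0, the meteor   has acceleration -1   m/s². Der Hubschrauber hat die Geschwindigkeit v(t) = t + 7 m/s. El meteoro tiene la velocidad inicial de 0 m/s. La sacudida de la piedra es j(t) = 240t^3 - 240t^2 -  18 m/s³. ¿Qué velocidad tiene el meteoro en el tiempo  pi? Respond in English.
To solve this, we need to take 2 integrals of our jerk equation j(t) = sin(t). Integrating jerk and using the initial condition a(0) = -1, we get a(t) = -cos(t). The integral of acceleration, with v(0) = 0, gives velocity: v(t) = -sin(t). We have velocity v(t) = -sin(t). Substituting t = pi: v(pi) = 0.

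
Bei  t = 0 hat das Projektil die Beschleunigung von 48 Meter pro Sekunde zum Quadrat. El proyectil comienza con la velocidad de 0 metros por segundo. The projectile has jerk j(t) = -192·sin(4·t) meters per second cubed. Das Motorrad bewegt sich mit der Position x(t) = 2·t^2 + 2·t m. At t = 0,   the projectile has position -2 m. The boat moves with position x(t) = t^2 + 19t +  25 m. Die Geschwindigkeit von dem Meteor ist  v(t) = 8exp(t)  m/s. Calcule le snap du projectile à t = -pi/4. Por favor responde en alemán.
Wir müssen unsere Gleichung für den Ruck j(t) = -192·sin(4·t) 1-mal ableiten. Mit d/dt von j(t) finden wir s(t) = -768·cos(4·t). Mit s(t) = -768·cos(4·t) und Einsetzen von t = -pi/4, finden wir s = 768.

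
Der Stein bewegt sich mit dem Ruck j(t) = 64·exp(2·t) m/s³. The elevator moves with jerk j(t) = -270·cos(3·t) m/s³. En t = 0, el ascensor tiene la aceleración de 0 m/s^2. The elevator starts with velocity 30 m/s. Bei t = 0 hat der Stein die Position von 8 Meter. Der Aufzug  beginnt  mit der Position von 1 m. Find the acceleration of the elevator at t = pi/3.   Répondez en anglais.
We must find the antiderivative of our jerk equation j(t) = -270·cos(3·t) 1 time. Taking ∫j(t)dt and applying a(0) = 0, we find a(t) = -90·sin(3·t). We have acceleration a(t) = -90·sin(3·t). Substituting t = pi/3: a(pi/3) = 0.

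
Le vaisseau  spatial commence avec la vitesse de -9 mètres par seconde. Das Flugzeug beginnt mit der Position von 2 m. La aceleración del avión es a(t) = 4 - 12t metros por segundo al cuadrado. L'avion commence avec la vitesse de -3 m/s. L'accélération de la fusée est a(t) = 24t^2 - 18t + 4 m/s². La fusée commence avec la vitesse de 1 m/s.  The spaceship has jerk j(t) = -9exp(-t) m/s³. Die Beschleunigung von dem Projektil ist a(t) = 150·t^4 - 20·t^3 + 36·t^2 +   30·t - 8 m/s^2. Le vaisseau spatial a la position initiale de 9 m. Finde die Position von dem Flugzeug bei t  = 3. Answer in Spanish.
Debemos encontrar la integral de nuestra ecuación de la aceleración a(t) = 4 - 12·t 2 veces. La antiderivada de la aceleración es la velocidad. Usando v(0) = -3, obtenemos v(t) = -6·t^2 + 4·t - 3. Tomando ∫v(t)dt y aplicando x(0) = 2, encontramos x(t) = -2·t^3 + 2·t^2 - 3·t + 2. Tenemos la posición x(t) = -2·t^3 + 2·t^2 - 3·t + 2. Sustituyendo t = 3: x(3) = -43.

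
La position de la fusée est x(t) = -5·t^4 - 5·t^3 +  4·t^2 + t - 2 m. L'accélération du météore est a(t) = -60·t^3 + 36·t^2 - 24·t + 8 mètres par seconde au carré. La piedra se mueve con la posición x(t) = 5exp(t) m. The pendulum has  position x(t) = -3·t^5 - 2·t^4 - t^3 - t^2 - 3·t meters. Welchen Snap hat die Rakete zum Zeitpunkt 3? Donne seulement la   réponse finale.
s(3) = -120.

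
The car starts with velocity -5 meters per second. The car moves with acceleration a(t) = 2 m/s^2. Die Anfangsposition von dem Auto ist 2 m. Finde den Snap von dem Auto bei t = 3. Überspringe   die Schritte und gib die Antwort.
Der Snap bei t = 3 ist s = 0.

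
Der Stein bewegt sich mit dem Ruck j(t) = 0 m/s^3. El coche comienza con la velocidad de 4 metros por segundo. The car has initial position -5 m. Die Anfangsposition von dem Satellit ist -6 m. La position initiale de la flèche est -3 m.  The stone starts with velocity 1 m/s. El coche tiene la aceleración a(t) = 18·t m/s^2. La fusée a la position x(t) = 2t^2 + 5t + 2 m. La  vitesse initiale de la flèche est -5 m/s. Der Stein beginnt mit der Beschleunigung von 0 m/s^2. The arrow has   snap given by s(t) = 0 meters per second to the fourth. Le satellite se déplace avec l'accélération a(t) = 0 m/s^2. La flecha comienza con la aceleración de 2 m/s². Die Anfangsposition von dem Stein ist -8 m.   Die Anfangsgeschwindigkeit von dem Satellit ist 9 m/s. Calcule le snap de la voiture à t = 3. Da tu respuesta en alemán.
Ausgehend von der Beschleunigung a(t) = 18·t, nehmen wir 2 Ableitungen. Mit d/dt von a(t) finden wir j(t) = 18. Mit d/dt von j(t) finden wir s(t) = 0. Aus der Gleichung für den Snap s(t) = 0, setzen wir t = 3 ein und erhalten s = 0.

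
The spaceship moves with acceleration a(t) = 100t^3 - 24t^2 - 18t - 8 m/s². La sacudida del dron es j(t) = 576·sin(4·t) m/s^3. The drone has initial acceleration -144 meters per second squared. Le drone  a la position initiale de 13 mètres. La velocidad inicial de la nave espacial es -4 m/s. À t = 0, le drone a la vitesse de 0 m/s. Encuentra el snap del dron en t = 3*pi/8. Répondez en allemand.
Wir müssen unsere Gleichung für den Ruck j(t) = 576·sin(4·t) 1-mal ableiten. Durch Ableiten von dem Ruck erhalten wir den Snap: s(t) = 2304·cos(4·t). Wir haben den Snap s(t) = 2304·cos(4·t). Durch Einsetzen von t = 3*pi/8: s(3*pi/8) = 0.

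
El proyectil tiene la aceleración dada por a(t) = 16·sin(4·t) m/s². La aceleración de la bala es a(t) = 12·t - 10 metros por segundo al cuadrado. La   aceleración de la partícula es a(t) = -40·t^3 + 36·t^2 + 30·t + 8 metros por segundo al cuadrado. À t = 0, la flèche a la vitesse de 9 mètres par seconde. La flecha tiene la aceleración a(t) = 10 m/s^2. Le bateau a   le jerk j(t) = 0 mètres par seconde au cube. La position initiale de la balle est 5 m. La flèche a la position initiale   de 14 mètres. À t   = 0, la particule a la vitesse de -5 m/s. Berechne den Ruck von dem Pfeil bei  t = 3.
Ausgehend von der Beschleunigung a(t) = 10, nehmen wir 1 Ableitung. Mit d/dt von a(t) finden wir j(t) = 0. Mit j(t) = 0 und Einsetzen von t = 3, finden wir j = 0.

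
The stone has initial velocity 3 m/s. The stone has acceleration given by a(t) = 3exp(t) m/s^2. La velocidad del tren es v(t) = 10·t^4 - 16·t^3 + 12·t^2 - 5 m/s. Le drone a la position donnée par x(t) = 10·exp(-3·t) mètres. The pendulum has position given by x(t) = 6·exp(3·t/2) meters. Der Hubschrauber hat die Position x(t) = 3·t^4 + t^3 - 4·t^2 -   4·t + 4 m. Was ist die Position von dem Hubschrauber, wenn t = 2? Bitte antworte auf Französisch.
De l'équation de la position x(t) = 3·t^4 + t^3 - 4·t^2 - 4·t + 4, nous substituons t = 2 pour obtenir x = 36.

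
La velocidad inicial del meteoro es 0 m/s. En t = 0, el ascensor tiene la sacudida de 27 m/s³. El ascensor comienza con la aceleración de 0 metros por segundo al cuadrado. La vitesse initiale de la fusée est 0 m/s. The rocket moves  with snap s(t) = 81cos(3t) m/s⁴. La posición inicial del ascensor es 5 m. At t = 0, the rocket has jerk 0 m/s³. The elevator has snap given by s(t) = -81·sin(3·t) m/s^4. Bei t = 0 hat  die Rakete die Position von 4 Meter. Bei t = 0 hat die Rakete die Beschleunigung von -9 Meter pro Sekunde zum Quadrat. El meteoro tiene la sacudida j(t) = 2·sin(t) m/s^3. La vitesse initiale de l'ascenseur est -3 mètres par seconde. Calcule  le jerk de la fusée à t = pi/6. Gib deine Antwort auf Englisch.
We must find the antiderivative of our snap equation s(t) = 81·cos(3·t) 1 time. Finding the integral of s(t) and using j(0) = 0: j(t) = 27·sin(3·t). From the given jerk equation j(t) = 27·sin(3·t), we substitute t = pi/6 to get j = 27.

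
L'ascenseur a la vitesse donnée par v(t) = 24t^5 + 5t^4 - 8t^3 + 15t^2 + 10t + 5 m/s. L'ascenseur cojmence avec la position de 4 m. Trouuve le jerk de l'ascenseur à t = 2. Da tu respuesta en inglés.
We must differentiate our velocity equation v(t) = 24·t^5 + 5·t^4 - 8·t^3 + 15·t^2 + 10·t + 5 2 times. Differentiating velocity, we get acceleration: a(t) = 120·t^4 + 20·t^3 - 24·t^2 + 30·t + 10. Differentiating acceleration, we get jerk: j(t) = 480·t^3 + 60·t^2 - 48·t + 30. From the given jerk equation j(t) = 480·t^3 + 60·t^2 - 48·t + 30, we substitute t = 2 to get j = 4014.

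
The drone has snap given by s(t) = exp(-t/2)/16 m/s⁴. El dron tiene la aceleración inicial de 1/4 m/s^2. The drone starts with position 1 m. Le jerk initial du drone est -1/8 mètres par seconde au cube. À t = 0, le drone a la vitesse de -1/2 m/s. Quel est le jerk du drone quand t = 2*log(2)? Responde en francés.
En partant du snap s(t) = exp(-t/2)/16, nous prenons 1 intégrale. L'intégrale du snap, avec j(0) = -1/8, donne le jerk: j(t) = -exp(-t/2)/8. En utilisant j(t) = -exp(-t/2)/8 et en substituant t = 2*log(2), nous trouvons j = -1/16.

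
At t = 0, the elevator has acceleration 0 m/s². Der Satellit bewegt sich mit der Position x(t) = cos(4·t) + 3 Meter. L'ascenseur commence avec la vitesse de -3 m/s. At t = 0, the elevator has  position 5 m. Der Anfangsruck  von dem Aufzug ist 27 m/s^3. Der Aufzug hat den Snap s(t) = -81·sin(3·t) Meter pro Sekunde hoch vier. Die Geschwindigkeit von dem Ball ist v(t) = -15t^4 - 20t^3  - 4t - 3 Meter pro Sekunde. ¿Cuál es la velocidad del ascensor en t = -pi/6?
Necesitamos integrar nuestra ecuación del snap s(t) = -81·sin(3·t) 3 veces. Integrando el snap y usando la condición inicial j(0) = 27, obtenemos j(t) = 27·cos(3·t). La integral de la sacudida, con a(0) = 0, da la aceleración: a(t) = 9·sin(3·t). Tomando ∫a(t)dt y aplicando v(0) = -3, encontramos v(t) = -3·cos(3·t). De la ecuación de la velocidad v(t) = -3·cos(3·t), sustituimos t = -pi/6 para obtener v = 0.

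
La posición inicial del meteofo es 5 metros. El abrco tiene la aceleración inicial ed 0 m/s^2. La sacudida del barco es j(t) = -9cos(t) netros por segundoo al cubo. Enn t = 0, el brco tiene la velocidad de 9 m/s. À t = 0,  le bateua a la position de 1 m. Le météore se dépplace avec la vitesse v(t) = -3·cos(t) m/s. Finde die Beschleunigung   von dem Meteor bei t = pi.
Um dies zu lösen, müssen wir 1 Ableitung unserer Gleichung für die Geschwindigkeit v(t) = -3·cos(t) nehmen. Die Ableitung von der Geschwindigkeit ergibt die Beschleunigung: a(t) = 3·sin(t). Aus der Gleichung für die Beschleunigung a(t) = 3·sin(t), setzen wir t = pi ein und erhalten a = 0.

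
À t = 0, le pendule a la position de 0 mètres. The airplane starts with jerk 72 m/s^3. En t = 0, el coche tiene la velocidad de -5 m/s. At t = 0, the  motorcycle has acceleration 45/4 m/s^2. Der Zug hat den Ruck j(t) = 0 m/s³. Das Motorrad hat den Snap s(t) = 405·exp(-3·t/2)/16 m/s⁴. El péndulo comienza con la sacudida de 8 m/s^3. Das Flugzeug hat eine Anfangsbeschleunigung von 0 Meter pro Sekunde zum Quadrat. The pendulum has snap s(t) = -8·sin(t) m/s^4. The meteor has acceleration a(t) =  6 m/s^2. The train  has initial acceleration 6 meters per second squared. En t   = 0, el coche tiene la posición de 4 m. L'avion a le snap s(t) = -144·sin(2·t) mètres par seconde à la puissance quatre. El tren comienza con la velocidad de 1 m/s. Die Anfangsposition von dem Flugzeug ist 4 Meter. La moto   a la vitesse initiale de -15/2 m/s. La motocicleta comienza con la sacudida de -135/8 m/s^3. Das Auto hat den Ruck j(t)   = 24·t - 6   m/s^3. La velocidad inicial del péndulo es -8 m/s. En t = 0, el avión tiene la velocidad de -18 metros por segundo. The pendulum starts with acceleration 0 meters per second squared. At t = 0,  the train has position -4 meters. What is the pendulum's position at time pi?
To find the answer, we compute 4 integrals of s(t) = -8·sin(t). The antiderivative of snap, with j(0) = 8, gives jerk: j(t) = 8·cos(t). Taking ∫j(t)dt and applying a(0) = 0, we find a(t) = 8·sin(t). Integrating acceleration and using the initial condition v(0) = -8, we get v(t) = -8·cos(t). The integral of velocity, with x(0) = 0, gives position: x(t) = -8·sin(t). Using x(t) = -8·sin(t) and substituting t = pi, we find x = 0.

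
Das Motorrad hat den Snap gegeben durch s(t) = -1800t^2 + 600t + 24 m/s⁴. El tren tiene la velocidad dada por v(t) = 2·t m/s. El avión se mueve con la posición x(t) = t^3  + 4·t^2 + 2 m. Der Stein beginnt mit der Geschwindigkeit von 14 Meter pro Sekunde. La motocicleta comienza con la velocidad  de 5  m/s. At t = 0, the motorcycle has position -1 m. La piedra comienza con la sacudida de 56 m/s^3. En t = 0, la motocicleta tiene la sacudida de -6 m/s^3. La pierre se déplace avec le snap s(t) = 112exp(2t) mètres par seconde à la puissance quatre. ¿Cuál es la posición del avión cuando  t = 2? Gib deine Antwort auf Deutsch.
Wir haben die Position x(t) = t^3 + 4·t^2 + 2. Durch Einsetzen von t = 2: x(2) = 26.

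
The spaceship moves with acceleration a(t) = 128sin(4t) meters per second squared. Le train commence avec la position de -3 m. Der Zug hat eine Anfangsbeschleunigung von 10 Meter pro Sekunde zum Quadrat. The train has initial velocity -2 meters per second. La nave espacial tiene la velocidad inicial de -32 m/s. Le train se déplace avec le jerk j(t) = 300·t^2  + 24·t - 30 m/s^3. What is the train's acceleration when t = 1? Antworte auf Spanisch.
Necesitamos integrar nuestra ecuación de la sacudida j(t) = 300·t^2 + 24·t - 30 1 vez. Tomando ∫j(t)dt y aplicando a(0) = 10, encontramos a(t) = 100·t^3 + 12·t^2 - 30·t + 10. Usando a(t) = 100·t^3 + 12·t^2 - 30·t + 10 y sustituyendo t = 1, encontramos a = 92.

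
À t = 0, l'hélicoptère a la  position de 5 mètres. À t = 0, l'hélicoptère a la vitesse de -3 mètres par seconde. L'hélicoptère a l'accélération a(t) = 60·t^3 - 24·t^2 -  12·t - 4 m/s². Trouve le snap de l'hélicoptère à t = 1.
Pour résoudre ceci, nous devons prendre 2 dérivées de notre équation de l'accélération a(t) = 60·t^3 - 24·t^2 - 12·t - 4. En dérivant l'accélération, nous obtenons le jerk: j(t) = 180·t^2 - 48·t - 12. En dérivant le jerk, nous obtenons le snap: s(t) = 360·t - 48. En utilisant s(t) = 360·t - 48 et en substituant t = 1, nous trouvons s = 312.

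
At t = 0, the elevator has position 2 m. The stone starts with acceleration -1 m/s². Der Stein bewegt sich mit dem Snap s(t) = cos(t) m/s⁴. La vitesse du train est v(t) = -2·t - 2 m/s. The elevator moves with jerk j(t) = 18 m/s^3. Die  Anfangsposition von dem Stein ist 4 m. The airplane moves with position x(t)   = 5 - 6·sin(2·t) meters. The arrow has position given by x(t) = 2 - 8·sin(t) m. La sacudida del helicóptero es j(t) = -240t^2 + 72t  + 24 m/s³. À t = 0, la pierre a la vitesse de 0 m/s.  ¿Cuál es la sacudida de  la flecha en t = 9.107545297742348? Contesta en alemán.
Um dies zu lösen, müssen wir 3 Ableitungen unserer Gleichung für die Position x(t) = 2 - 8·sin(t) nehmen. Die Ableitung von der Position ergibt die Geschwindigkeit: v(t) = -8·cos(t). Mit d/dt von v(t) finden wir a(t) = 8·sin(t). Die Ableitung von der Beschleunigung ergibt den Ruck: j(t) = 8·cos(t). Wir haben den Ruck j(t) = 8·cos(t). Durch Einsetzen von t = 9.107545297742348: j(9.107545297742348) = -7.60081835161486.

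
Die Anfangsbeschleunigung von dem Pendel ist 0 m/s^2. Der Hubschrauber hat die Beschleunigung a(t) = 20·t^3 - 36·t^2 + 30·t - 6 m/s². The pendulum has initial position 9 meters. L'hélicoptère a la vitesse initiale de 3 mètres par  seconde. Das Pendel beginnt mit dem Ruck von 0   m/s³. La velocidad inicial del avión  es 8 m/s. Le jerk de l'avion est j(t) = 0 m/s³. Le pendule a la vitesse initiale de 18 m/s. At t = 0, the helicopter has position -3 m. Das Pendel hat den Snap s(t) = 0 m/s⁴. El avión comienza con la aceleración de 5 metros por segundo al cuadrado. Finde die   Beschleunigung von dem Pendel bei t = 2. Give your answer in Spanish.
Partiendo del snap s(t) = 0, tomamos 2 antiderivadas. La integral del snap, con j(0) = 0, da la sacudida: j(t) = 0. Tomando ∫j(t)dt y aplicando a(0) = 0, encontramos a(t) = 0. De la ecuación de la aceleración a(t) = 0, sustituimos t = 2 para obtener a = 0.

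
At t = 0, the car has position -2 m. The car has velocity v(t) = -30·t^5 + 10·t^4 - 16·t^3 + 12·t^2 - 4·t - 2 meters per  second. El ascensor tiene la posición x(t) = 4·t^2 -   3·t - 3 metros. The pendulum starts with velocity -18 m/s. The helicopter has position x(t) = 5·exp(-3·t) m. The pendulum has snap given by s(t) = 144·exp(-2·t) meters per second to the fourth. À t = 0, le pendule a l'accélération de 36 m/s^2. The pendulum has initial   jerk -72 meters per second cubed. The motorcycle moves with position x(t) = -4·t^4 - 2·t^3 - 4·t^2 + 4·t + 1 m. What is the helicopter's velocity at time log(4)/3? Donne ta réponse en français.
Nous devons dériver notre équation de la position x(t) = 5·exp(-3·t) 1 fois. En dérivant la position, nous obtenons la vitesse: v(t) = -15·exp(-3·t). En utilisant v(t) = -15·exp(-3·t) et en substituant t = log(4)/3, nous trouvons v = -15/4.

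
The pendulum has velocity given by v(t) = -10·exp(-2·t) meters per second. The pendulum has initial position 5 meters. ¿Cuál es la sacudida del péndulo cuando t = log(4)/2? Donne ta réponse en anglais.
Starting from velocity v(t) = -10·exp(-2·t), we take 2 derivatives. Differentiating velocity, we get acceleration: a(t) = 20·exp(-2·t). Differentiating acceleration, we get jerk: j(t) = -40·exp(-2·t). We have jerk j(t) = -40·exp(-2·t). Substituting t = log(4)/2: j(log(4)/2) = -10.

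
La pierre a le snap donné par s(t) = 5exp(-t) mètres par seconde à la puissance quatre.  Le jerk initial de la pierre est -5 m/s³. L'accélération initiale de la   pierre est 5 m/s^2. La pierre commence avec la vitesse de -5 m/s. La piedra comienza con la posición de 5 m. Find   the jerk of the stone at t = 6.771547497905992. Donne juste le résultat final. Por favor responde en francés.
Le jerk à t = 6.771547497905992 est j = -0.00572959984672297.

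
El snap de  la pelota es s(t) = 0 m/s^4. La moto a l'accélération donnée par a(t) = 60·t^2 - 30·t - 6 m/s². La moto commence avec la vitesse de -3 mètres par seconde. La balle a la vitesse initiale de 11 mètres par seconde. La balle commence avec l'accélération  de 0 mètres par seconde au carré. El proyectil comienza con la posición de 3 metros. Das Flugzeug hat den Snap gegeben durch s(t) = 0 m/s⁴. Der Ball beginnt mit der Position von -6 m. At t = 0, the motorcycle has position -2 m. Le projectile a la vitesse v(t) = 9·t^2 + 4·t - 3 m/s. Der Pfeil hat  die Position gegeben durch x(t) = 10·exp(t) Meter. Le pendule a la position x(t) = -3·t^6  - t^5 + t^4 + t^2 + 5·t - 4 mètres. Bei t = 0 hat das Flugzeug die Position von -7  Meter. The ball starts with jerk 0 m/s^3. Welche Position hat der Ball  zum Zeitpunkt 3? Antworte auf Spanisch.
Para resolver esto, necesitamos tomar 4 integrales de nuestra ecuación del snap s(t) = 0. Tomando ∫s(t)dt y aplicando j(0) = 0, encontramos j(t) = 0. Tomando ∫j(t)dt y aplicando a(0) = 0, encontramos a(t) = 0. La antiderivada de la aceleración, con v(0) = 11, da la velocidad: v(t) = 11. Integrando la velocidad y usando la condición inicial x(0) = -6, obtenemos x(t) = 11·t - 6. Tenemos la posición x(t) = 11·t - 6. Sustituyendo t = 3: x(3) = 27.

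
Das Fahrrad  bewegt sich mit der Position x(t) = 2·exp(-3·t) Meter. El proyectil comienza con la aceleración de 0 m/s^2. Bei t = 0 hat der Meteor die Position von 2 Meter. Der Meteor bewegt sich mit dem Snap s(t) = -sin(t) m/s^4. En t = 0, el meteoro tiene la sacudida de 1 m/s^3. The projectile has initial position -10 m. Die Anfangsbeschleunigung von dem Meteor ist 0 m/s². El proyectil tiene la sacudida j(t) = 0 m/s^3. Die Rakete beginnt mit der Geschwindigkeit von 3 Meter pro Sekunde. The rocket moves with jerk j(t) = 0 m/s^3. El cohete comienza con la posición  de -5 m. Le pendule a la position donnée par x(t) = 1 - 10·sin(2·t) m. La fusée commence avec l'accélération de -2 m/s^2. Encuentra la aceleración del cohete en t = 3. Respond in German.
Ausgehend von dem Ruck j(t) = 0, nehmen wir 1 Integral. Durch Integration von dem Ruck und Verwendung der Anfangsbedingung a(0) = -2, erhalten wir a(t) = -2. Mit a(t) = -2 und Einsetzen von t = 3, finden wir a = -2.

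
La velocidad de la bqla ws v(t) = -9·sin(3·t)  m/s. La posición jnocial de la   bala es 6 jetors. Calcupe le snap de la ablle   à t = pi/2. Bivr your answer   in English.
We must differentiate our velocity equation v(t) = -9·sin(3·t) 3 times. Taking d/dt of v(t), we find a(t) = -27·cos(3·t). Differentiating acceleration, we get jerk: j(t) = 81·sin(3·t). Differentiating jerk, we get snap: s(t) = 243·cos(3·t). Using s(t) = 243·cos(3·t) and substituting t = pi/2, we find s = 0.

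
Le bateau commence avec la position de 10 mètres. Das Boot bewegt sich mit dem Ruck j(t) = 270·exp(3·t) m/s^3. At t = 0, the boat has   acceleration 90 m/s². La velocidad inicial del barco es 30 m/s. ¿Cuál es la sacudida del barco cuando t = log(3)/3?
De la ecuación de la sacudida j(t) = 270·exp(3·t), sustituimos t = log(3)/3 para obtener j = 810.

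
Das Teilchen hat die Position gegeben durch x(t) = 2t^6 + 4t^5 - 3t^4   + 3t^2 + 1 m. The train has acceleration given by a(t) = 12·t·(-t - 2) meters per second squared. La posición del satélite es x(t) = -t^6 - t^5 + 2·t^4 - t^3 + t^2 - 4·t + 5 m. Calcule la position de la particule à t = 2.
De l'équation de la position x(t) = 2·t^6 + 4·t^5 - 3·t^4 + 3·t^2 + 1, nous substituons t = 2 pour obtenir x = 221.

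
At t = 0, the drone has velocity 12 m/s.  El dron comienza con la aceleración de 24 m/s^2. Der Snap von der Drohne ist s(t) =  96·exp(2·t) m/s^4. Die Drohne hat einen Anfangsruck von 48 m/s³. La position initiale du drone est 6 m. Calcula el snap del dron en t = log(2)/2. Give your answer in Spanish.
Tenemos el snap s(t) = 96·exp(2·t). Sustituyendo t = log(2)/2: s(log(2)/2) = 192.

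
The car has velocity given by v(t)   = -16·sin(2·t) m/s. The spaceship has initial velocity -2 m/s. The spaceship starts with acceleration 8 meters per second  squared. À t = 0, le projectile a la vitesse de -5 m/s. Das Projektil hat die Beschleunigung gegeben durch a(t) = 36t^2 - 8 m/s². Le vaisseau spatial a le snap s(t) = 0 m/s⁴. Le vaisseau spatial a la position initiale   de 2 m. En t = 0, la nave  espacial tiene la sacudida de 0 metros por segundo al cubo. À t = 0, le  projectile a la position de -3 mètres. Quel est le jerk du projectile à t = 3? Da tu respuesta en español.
Debemos derivar nuestra ecuación de la aceleración a(t) = 36·t^2 - 8 1 vez. La derivada de la aceleración da la sacudida: j(t) = 72·t. Usando j(t) = 72·t y sustituyendo t = 3, encontramos j = 216.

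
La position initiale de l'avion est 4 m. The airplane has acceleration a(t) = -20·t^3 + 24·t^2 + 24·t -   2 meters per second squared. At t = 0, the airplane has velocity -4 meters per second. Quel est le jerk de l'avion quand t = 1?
En partant de l'accélération a(t) = -20·t^3 + 24·t^2 + 24·t - 2, nous prenons 1 dérivée. En prenant d/dt de a(t), nous trouvons j(t) = -60·t^2 + 48·t + 24. En utilisant j(t) = -60·t^2 + 48·t + 24 et en substituant t = 1, nous trouvons j = 12.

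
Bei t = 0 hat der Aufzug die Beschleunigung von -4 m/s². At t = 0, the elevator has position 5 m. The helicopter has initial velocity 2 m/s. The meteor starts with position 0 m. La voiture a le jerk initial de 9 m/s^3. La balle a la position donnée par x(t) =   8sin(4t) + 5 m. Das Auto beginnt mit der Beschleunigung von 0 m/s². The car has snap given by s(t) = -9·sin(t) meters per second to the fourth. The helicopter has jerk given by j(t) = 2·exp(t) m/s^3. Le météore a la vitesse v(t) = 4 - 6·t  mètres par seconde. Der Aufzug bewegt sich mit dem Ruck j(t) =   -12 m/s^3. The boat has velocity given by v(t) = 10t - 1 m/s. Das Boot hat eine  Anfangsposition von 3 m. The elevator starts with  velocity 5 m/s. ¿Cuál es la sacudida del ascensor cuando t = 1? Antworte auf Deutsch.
Mit j(t) = -12 und Einsetzen von t = 1, finden wir j = -12.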